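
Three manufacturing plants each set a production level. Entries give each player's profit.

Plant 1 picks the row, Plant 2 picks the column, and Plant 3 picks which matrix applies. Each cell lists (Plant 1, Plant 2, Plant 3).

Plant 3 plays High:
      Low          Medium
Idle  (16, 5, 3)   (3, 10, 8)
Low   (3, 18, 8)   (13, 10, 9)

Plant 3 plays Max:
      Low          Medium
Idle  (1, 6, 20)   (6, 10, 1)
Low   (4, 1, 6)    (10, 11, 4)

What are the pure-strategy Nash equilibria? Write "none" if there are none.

There is no pure-strategy Nash equilibrium.

Plant 1 against (Low, High): payoffs 16, 3 → best response Idle.
Plant 1 against (Low, Max): payoffs 1, 4 → best response Low.
Plant 1 against (Medium, High): payoffs 3, 13 → best response Low.
Plant 1 against (Medium, Max): payoffs 6, 10 → best response Low.
Plant 2 against (Idle, High): payoffs 5, 10 → best response Medium.
Plant 2 against (Idle, Max): payoffs 6, 10 → best response Medium.
Plant 2 against (Low, High): payoffs 18, 10 → best response Low.
Plant 2 against (Low, Max): payoffs 1, 11 → best response Medium.
Plant 3 against (Idle, Low): payoffs 3, 20 → best response Max.
Plant 3 against (Idle, Medium): payoffs 8, 1 → best response High.
Plant 3 against (Low, Low): payoffs 8, 6 → best response High.
Plant 3 against (Low, Medium): payoffs 9, 4 → best response High.
No profile is a mutual best response for all players.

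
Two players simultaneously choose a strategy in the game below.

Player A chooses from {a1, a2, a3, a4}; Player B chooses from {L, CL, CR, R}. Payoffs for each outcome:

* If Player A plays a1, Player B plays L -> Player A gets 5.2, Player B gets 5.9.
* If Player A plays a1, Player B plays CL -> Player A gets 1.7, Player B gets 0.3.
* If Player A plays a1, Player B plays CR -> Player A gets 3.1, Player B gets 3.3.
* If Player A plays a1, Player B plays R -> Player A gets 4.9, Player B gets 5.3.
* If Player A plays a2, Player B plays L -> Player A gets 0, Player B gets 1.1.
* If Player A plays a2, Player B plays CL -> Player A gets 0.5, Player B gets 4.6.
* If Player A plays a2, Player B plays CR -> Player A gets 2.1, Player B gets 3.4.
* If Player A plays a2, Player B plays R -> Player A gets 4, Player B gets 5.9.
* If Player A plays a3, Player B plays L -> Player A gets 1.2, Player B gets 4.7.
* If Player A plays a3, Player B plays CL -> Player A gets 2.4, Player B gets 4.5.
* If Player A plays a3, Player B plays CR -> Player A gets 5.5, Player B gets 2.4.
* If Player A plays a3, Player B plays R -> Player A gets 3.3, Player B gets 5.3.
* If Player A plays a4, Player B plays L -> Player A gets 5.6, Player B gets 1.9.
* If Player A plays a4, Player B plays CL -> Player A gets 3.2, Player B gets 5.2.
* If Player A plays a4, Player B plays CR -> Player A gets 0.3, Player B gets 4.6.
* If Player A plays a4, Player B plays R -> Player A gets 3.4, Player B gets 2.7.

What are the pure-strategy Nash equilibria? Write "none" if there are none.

Pure NE: (a4, CL)

Player A against L: payoffs 5.2, 0, 1.2, 5.6 → best response a4.
Player A against CL: payoffs 1.7, 0.5, 2.4, 3.2 → best response a4.
Player A against CR: payoffs 3.1, 2.1, 5.5, 0.3 → best response a3.
Player A against R: payoffs 4.9, 4, 3.3, 3.4 → best response a1.
Player B against a1: payoffs 5.9, 0.3, 3.3, 5.3 → best response L.
Player B against a2: payoffs 1.1, 4.6, 3.4, 5.9 → best response R.
Player B against a3: payoffs 4.7, 4.5, 2.4, 5.3 → best response R.
Player B against a4: payoffs 1.9, 5.2, 4.6, 2.7 → best response CL.
Mutual best responses: (a4, CL).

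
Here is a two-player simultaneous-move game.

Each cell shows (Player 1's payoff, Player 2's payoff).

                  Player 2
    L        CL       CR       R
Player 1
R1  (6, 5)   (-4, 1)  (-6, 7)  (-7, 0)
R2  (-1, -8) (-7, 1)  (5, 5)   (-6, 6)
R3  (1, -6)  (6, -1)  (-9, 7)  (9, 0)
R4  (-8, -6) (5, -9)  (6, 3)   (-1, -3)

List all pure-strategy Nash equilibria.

Pure NE: (R4, CR)

Player 1 against L: payoffs 6, -1, 1, -8 → best response R1.
Player 1 against CL: payoffs -4, -7, 6, 5 → best response R3.
Player 1 against CR: payoffs -6, 5, -9, 6 → best response R4.
Player 1 against R: payoffs -7, -6, 9, -1 → best response R3.
Player 2 against R1: payoffs 5, 1, 7, 0 → best response CR.
Player 2 against R2: payoffs -8, 1, 5, 6 → best response R.
Player 2 against R3: payoffs -6, -1, 7, 0 → best response CR.
Player 2 against R4: payoffs -6, -9, 3, -3 → best response CR.
Mutual best responses: (R4, CR).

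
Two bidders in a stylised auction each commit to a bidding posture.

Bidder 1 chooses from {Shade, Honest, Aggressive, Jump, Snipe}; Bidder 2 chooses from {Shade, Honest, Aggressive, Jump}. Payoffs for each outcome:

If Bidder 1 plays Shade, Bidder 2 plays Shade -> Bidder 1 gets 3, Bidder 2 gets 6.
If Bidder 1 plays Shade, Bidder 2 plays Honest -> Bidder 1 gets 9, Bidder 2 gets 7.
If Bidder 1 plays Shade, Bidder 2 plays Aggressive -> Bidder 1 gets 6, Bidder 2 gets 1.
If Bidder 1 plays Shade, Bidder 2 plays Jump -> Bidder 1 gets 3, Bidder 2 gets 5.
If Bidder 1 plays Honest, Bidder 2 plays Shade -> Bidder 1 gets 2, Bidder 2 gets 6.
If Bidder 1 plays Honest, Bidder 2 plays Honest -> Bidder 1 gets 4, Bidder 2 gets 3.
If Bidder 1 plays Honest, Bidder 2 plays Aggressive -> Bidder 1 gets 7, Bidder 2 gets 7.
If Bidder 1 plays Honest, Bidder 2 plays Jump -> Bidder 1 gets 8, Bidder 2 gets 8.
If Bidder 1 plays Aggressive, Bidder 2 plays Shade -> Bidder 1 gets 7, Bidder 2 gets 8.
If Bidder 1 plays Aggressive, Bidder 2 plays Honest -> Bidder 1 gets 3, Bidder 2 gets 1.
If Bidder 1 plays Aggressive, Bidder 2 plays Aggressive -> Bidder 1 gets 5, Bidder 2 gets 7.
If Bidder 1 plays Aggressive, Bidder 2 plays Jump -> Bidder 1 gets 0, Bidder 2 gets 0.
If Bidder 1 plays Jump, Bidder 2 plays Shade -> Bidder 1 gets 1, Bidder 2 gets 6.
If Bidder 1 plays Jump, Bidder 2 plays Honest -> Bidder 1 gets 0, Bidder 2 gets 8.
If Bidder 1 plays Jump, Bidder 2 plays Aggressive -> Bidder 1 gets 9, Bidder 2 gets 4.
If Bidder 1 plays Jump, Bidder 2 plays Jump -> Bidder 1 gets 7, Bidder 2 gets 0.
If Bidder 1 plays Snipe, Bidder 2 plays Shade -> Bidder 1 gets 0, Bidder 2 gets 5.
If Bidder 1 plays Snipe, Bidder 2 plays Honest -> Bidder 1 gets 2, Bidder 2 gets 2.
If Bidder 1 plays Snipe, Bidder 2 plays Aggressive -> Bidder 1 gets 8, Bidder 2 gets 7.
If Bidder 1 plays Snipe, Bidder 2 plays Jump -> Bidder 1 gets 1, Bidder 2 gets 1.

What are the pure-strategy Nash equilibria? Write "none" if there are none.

Pure-strategy Nash equilibria: (Shade, Honest); (Honest, Jump); (Aggressive, Shade)

Check each profile: it is a Nash equilibrium iff no player can strictly gain by switching unilaterally.
(Shade, Shade): Bidder 1 can switch to Aggressive (3 → 7). Not NE.
(Shade, Honest): Bidder 1 gets 9, best alternative 4; Bidder 2 gets 7, best alternative 6. No profitable deviation — NE.
(Shade, Aggressive): Bidder 1 can switch to Honest (6 → 7). Not NE.
(Shade, Jump): Bidder 1 can switch to Honest (3 → 8). Not NE.
(Honest, Shade): Bidder 1 can switch to Shade (2 → 3). Not NE.
(Honest, Honest): Bidder 1 can switch to Shade (4 → 9). Not NE.
(Honest, Aggressive): Bidder 1 can switch to Jump (7 → 9). Not NE.
(Honest, Jump): Bidder 1 gets 8, best alternative 7; Bidder 2 gets 8, best alternative 7. No profitable deviation — NE.
(Aggressive, Shade): Bidder 1 gets 7, best alternative 3; Bidder 2 gets 8, best alternative 7. No profitable deviation — NE.
(Aggressive, Honest): Bidder 1 can switch to Shade (3 → 9). Not NE.
(Aggressive, Aggressive): Bidder 1 can switch to Shade (5 → 6). Not NE.
(Aggressive, Jump): Bidder 1 can switch to Shade (0 → 3). Not NE.
(Jump, Shade): Bidder 1 can switch to Shade (1 → 3). Not NE.
(The remaining 7 profiles each have a profitable deviation by the same check.)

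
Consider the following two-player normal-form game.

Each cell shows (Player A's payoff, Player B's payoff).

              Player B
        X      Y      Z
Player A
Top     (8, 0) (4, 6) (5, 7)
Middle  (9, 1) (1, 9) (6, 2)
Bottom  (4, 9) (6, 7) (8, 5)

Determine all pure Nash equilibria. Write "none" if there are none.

For each player, find the best response to each opponent profile; mutual best responses are the pure NE.
Player A against X: payoffs 8, 9, 4 → best response Middle.
Player A against Y: payoffs 4, 1, 6 → best response Bottom.
Player A against Z: payoffs 5, 6, 8 → best response Bottom.
Player B against Top: payoffs 0, 6, 7 → best response Z.
Player B against Middle: payoffs 1, 9, 2 → best response Y.
Player B against Bottom: payoffs 9, 7, 5 → best response X.
No profile is a mutual best response for all players.

This game has no pure Nash equilibrium.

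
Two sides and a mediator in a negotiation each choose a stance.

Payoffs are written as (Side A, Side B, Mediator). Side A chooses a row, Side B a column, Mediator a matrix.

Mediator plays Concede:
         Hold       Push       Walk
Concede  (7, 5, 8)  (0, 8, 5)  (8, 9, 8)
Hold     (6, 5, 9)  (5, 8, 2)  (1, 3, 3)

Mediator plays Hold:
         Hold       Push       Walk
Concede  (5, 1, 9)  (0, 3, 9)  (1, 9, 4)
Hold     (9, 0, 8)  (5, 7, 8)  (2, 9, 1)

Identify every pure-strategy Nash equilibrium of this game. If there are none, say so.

Mark each player's best response to every combination of opponents' strategies; a profile where every player is best-responding is a pure Nash equilibrium.
Side A against (Hold, Concede): payoffs 7, 6 → best response Concede.
Side A against (Hold, Hold): payoffs 5, 9 → best response Hold.
Side A against (Push, Concede): payoffs 0, 5 → best response Hold.
Side A against (Push, Hold): payoffs 0, 5 → best response Hold.
Side A against (Walk, Concede): payoffs 8, 1 → best response Concede.
Side A against (Walk, Hold): payoffs 1, 2 → best response Hold.
Side B against (Concede, Concede): payoffs 5, 8, 9 → best response Walk.
Side B against (Concede, Hold): payoffs 1, 3, 9 → best response Walk.
Side B against (Hold, Concede): payoffs 5, 8, 3 → best response Push.
Side B against (Hold, Hold): payoffs 0, 7, 9 → best response Walk.
Mediator against (Concede, Hold): payoffs 8, 9 → best response Hold.
Mediator against (Concede, Push): payoffs 5, 9 → best response Hold.
Mediator against (Concede, Walk): payoffs 8, 4 → best response Concede.
Mediator against (Hold, Hold): payoffs 9, 8 → best response Concede.
Mediator against (Hold, Push): payoffs 2, 8 → best response Hold.
Mediator against (Hold, Walk): payoffs 3, 1 → best response Concede.
Mutual best responses: (Concede, Walk, Concede).

Pure NE: (Concede, Walk, Concede)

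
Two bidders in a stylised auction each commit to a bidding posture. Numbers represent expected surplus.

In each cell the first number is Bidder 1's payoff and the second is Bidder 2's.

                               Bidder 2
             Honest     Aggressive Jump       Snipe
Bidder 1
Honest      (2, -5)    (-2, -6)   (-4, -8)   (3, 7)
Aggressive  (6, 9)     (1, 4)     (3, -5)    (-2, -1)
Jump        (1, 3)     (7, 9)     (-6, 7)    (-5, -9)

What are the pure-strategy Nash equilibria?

Bidder 1 against Honest: payoffs 2, 6, 1 → best response Aggressive.
Bidder 1 against Aggressive: payoffs -2, 1, 7 → best response Jump.
Bidder 1 against Jump: payoffs -4, 3, -6 → best response Aggressive.
Bidder 1 against Snipe: payoffs 3, -2, -5 → best response Honest.
Bidder 2 against Honest: payoffs -5, -6, -8, 7 → best response Snipe.
Bidder 2 against Aggressive: payoffs 9, 4, -5, -1 → best response Honest.
Bidder 2 against Jump: payoffs 3, 9, 7, -9 → best response Aggressive.
Mutual best responses: (Honest, Snipe); (Aggressive, Honest); (Jump, Aggressive).

The pure Nash equilibria are (Honest, Snipe) and (Aggressive, Honest) and (Jump, Aggressive).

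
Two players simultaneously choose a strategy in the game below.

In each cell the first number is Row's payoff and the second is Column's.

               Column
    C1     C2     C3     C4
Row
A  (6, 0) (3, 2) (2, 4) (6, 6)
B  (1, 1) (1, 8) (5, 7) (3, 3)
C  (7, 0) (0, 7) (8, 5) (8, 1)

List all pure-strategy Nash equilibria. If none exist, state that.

Row against C1: payoffs 6, 1, 7 → best response C.
Row against C2: payoffs 3, 1, 0 → best response A.
Row against C3: payoffs 2, 5, 8 → best response C.
Row against C4: payoffs 6, 3, 8 → best response C.
Column against A: payoffs 0, 2, 4, 6 → best response C4.
Column against B: payoffs 1, 8, 7, 3 → best response C2.
Column against C: payoffs 0, 7, 5, 1 → best response C2.
No profile is a mutual best response for all players.

No pure-strategy Nash equilibrium.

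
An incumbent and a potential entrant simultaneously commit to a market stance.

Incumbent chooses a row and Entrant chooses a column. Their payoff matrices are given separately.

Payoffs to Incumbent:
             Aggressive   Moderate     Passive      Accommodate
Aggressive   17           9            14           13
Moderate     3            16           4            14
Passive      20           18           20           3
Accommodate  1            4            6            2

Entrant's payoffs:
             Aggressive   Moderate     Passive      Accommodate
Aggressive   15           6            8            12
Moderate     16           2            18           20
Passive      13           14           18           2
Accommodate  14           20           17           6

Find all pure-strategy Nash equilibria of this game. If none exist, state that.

(Moderate, Accommodate) and (Passive, Passive)

For each player, find the best response to each opponent profile; mutual best responses are the pure NE.
Incumbent against Aggressive: payoffs 17, 3, 20, 1 → best response Passive.
Incumbent against Moderate: payoffs 9, 16, 18, 4 → best response Passive.
Incumbent against Passive: payoffs 14, 4, 20, 6 → best response Passive.
Incumbent against Accommodate: payoffs 13, 14, 3, 2 → best response Moderate.
Entrant against Aggressive: payoffs 15, 6, 8, 12 → best response Aggressive.
Entrant against Moderate: payoffs 16, 2, 18, 20 → best response Accommodate.
Entrant against Passive: payoffs 13, 14, 18, 2 → best response Passive.
Entrant against Accommodate: payoffs 14, 20, 17, 6 → best response Moderate.
Mutual best responses: (Moderate, Accommodate); (Passive, Passive).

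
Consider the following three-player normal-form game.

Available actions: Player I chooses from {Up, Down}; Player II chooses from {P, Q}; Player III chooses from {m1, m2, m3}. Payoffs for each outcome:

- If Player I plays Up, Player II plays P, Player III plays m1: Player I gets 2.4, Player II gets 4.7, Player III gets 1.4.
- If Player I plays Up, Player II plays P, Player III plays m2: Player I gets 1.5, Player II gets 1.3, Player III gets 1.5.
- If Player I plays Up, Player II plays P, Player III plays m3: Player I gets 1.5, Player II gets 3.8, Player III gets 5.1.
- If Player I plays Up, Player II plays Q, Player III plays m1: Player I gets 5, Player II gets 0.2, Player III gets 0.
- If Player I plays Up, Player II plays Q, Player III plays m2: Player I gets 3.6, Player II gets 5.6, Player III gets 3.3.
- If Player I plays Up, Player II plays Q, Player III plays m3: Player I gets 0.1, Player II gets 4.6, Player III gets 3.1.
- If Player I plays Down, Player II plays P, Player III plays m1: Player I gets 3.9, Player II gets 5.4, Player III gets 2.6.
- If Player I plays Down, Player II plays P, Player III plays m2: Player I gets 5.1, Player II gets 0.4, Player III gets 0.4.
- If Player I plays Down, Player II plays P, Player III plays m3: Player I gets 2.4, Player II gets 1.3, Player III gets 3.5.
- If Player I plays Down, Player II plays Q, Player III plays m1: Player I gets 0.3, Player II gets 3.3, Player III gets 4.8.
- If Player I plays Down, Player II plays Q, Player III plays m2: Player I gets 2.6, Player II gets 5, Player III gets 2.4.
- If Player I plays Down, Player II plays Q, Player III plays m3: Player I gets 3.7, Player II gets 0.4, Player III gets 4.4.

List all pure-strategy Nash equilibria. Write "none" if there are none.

Player I against (P, m1): payoffs 2.4, 3.9 → best response Down.
Player I against (P, m2): payoffs 1.5, 5.1 → best response Down.
Player I against (P, m3): payoffs 1.5, 2.4 → best response Down.
Player I against (Q, m1): payoffs 5, 0.3 → best response Up.
Player I against (Q, m2): payoffs 3.6, 2.6 → best response Up.
Player I against (Q, m3): payoffs 0.1, 3.7 → best response Down.
Player II against (Up, m1): payoffs 4.7, 0.2 → best response P.
Player II against (Up, m2): payoffs 1.3, 5.6 → best response Q.
Player II against (Up, m3): payoffs 3.8, 4.6 → best response Q.
Player II against (Down, m1): payoffs 5.4, 3.3 → best response P.
Player II against (Down, m2): payoffs 0.4, 5 → best response Q.
Player II against (Down, m3): payoffs 1.3, 0.4 → best response P.
Player III against (Up, P): payoffs 1.4, 1.5, 5.1 → best response m3.
Player III against (Up, Q): payoffs 0, 3.3, 3.1 → best response m2.
Player III against (Down, P): payoffs 2.6, 0.4, 3.5 → best response m3.
Player III against (Down, Q): payoffs 4.8, 2.4, 4.4 → best response m1.
Mutual best responses: (Up, Q, m2); (Down, P, m3).

(Up, Q, m2) and (Down, P, m3)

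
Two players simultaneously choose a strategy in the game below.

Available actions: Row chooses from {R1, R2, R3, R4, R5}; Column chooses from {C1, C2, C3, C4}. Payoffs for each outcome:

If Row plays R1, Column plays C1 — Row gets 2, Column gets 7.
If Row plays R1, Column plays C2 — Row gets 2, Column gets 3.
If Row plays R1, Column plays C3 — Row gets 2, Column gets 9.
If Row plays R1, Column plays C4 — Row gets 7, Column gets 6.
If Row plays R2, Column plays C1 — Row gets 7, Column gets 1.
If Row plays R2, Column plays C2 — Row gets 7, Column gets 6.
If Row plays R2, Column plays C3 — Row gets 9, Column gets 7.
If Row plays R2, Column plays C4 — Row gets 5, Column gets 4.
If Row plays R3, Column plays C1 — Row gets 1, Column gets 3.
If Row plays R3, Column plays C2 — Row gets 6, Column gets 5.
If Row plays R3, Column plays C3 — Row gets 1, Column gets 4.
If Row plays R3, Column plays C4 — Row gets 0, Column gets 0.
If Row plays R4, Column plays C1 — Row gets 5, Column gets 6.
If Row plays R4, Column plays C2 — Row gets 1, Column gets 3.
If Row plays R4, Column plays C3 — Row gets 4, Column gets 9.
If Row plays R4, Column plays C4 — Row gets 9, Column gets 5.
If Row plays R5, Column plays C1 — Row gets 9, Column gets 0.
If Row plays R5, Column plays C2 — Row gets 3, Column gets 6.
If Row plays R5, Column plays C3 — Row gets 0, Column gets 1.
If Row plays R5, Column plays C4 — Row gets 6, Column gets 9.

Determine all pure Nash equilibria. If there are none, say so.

Pure NE: (R2, C3)

(R1, C1): Row can switch to R2 (2 → 7). Not NE.
(R1, C2): Row can switch to R2 (2 → 7). Not NE.
(R1, C3): Row can switch to R2 (2 → 9). Not NE.
(R1, C4): Row can switch to R4 (7 → 9). Not NE.
(R2, C1): Row can switch to R5 (7 → 9). Not NE.
(R2, C2): Column can switch to C3 (6 → 7). Not NE.
(R2, C3): Row gets 9, best alternative 4; Column gets 7, best alternative 6. No profitable deviation — NE.
(R2, C4): Row can switch to R1 (5 → 7). Not NE.
(R3, C1): Row can switch to R1 (1 → 2). Not NE.
(R3, C2): Row can switch to R2 (6 → 7). Not NE.
(R3, C3): Row can switch to R1 (1 → 2). Not NE.
(R3, C4): Row can switch to R1 (0 → 7). Not NE.
(R4, C1): Row can switch to R2 (5 → 7). Not NE.
(The remaining 7 profiles each have a profitable deviation by the same check.)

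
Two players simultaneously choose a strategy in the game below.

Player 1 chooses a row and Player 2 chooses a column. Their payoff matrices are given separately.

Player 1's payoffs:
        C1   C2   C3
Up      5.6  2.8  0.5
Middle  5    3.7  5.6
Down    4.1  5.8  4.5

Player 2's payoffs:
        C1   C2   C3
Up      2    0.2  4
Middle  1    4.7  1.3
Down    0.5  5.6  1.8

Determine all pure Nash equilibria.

Player 1 against C1: payoffs 5.6, 5, 4.1 → best response Up.
Player 1 against C2: payoffs 2.8, 3.7, 5.8 → best response Down.
Player 1 against C3: payoffs 0.5, 5.6, 4.5 → best response Middle.
Player 2 against Up: payoffs 2, 0.2, 4 → best response C3.
Player 2 against Middle: payoffs 1, 4.7, 1.3 → best response C2.
Player 2 against Down: payoffs 0.5, 5.6, 1.8 → best response C2.
Mutual best responses: (Down, C2).

Pure NE: (Down, C2)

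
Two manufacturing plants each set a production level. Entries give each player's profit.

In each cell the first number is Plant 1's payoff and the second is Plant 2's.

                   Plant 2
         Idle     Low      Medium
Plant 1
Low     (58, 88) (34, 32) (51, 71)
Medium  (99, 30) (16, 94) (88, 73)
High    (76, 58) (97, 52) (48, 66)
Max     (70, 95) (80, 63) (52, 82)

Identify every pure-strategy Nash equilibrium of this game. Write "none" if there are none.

(Low, Idle): Plant 1 can switch to Medium (58 → 99). Not NE.
(Low, Low): Plant 1 can switch to High (34 → 97). Not NE.
(Low, Medium): Plant 1 can switch to Medium (51 → 88). Not NE.
(Medium, Idle): Plant 2 can switch to Low (30 → 94). Not NE.
(Medium, Low): Plant 1 can switch to Low (16 → 34). Not NE.
(Medium, Medium): Plant 2 can switch to Low (73 → 94). Not NE.
(High, Idle): Plant 1 can switch to Medium (76 → 99). Not NE.
(High, Low): Plant 2 can switch to Idle (52 → 58). Not NE.
(High, Medium): Plant 1 can switch to Low (48 → 51). Not NE.
(Max, Idle): Plant 1 can switch to Medium (70 → 99). Not NE.
(The remaining 2 profiles each have a profitable deviation by the same check.)

This game has no pure Nash equilibrium.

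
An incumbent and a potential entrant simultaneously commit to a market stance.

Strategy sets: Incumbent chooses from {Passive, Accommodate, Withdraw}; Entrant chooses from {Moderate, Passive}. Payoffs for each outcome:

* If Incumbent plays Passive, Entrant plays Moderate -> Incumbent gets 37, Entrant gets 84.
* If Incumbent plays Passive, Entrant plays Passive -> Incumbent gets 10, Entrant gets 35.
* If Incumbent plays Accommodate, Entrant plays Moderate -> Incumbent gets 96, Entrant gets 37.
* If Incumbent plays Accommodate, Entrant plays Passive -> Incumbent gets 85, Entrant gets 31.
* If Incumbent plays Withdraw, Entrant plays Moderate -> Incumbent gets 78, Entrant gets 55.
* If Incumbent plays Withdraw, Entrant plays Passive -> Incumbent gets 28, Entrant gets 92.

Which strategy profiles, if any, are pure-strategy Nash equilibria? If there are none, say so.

(Passive, Moderate): Incumbent can switch to Accommodate (37 → 96). Not NE.
(Passive, Passive): Incumbent can switch to Accommodate (10 → 85). Not NE.
(Accommodate, Moderate): Incumbent gets 96, best alternative 78; Entrant gets 37, best alternative 31. No profitable deviation — NE.
(Accommodate, Passive): Entrant can switch to Moderate (31 → 37). Not NE.
(Withdraw, Moderate): Incumbent can switch to Accommodate (78 → 96). Not NE.
(Withdraw, Passive): Incumbent can switch to Accommodate (28 → 85). Not NE.

(Accommodate, Moderate)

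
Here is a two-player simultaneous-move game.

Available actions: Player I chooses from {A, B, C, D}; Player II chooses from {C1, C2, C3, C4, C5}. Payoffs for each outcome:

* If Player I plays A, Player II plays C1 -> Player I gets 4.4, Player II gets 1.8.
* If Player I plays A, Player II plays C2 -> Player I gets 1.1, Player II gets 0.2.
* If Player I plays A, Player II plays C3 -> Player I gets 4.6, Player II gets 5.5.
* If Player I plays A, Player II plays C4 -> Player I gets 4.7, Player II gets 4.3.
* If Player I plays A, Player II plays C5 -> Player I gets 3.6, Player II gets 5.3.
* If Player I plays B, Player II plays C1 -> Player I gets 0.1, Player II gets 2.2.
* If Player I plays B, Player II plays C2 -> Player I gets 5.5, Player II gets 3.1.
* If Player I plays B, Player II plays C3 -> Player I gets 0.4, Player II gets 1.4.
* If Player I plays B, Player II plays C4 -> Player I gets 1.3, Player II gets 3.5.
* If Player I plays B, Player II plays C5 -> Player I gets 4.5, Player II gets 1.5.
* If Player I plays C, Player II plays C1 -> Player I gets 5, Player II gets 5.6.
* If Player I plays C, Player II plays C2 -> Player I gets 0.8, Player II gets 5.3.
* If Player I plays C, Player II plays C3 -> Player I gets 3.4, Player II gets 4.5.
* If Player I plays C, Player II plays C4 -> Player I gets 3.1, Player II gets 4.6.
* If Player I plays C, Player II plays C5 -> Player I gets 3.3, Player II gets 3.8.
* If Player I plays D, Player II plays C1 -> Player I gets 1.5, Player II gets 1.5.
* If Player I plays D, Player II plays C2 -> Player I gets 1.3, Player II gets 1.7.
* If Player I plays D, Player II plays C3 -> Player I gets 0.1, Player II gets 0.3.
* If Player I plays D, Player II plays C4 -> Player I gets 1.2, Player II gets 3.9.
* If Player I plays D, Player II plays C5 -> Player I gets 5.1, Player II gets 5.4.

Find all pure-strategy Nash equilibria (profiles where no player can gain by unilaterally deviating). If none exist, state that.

Player I against C1: payoffs 4.4, 0.1, 5, 1.5 → best response C.
Player I against C2: payoffs 1.1, 5.5, 0.8, 1.3 → best response B.
Player I against C3: payoffs 4.6, 0.4, 3.4, 0.1 → best response A.
Player I against C4: payoffs 4.7, 1.3, 3.1, 1.2 → best response A.
Player I against C5: payoffs 3.6, 4.5, 3.3, 5.1 → best response D.
Player II against A: payoffs 1.8, 0.2, 5.5, 4.3, 5.3 → best response C3.
Player II against B: payoffs 2.2, 3.1, 1.4, 3.5, 1.5 → best response C4.
Player II against C: payoffs 5.6, 5.3, 4.5, 4.6, 3.8 → best response C1.
Player II against D: payoffs 1.5, 1.7, 0.3, 3.9, 5.4 → best response C5.
Mutual best responses: (A, C3); (C, C1); (D, C5).

The pure Nash equilibria are (A, C3), (C, C1), (D, C5).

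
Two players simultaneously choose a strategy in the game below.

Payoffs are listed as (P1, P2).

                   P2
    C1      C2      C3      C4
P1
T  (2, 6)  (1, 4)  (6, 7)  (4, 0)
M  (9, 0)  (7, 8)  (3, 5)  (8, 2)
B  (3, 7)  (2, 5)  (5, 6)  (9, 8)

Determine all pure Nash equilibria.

The pure Nash equilibria are (T, C3), (M, C2), (B, C4).

Mark each player's best response to every combination of opponents' strategies; a profile where every player is best-responding is a pure Nash equilibrium.
P1 against C1: payoffs 2, 9, 3 → best response M.
P1 against C2: payoffs 1, 7, 2 → best response M.
P1 against C3: payoffs 6, 3, 5 → best response T.
P1 against C4: payoffs 4, 8, 9 → best response B.
P2 against T: payoffs 6, 4, 7, 0 → best response C3.
P2 against M: payoffs 0, 8, 5, 2 → best response C2.
P2 against B: payoffs 7, 5, 6, 8 → best response C4.
Mutual best responses: (T, C3); (M, C2); (B, C4).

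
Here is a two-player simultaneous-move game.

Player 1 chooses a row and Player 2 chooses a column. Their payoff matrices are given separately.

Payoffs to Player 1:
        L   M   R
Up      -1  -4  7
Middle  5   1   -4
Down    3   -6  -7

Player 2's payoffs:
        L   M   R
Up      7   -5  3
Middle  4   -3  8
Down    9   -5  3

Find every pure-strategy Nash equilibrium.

Player 1 against L: payoffs -1, 5, 3 → best response Middle.
Player 1 against M: payoffs -4, 1, -6 → best response Middle.
Player 1 against R: payoffs 7, -4, -7 → best response Up.
Player 2 against Up: payoffs 7, -5, 3 → best response L.
Player 2 against Middle: payoffs 4, -3, 8 → best response R.
Player 2 against Down: payoffs 9, -5, 3 → best response L.
No profile is a mutual best response for all players.

There is no pure-strategy Nash equilibrium.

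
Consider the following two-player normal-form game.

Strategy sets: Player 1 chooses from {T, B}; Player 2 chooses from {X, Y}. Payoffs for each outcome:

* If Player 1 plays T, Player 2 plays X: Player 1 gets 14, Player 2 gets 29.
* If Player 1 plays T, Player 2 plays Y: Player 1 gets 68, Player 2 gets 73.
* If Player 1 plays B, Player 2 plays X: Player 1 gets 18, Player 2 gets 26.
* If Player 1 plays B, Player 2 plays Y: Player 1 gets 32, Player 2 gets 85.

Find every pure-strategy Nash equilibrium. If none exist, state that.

Pure NE: (T, Y)

Player 1 against X: payoffs 14, 18 → best response B.
Player 1 against Y: payoffs 68, 32 → best response T.
Player 2 against T: payoffs 29, 73 → best response Y.
Player 2 against B: payoffs 26, 85 → best response Y.
Mutual best responses: (T, Y).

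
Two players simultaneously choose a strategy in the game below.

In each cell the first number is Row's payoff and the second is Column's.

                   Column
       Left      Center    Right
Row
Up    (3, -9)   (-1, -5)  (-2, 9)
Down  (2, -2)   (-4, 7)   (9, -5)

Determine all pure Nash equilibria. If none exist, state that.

Row against Left: payoffs 3, 2 → best response Up.
Row against Center: payoffs -1, -4 → best response Up.
Row against Right: payoffs -2, 9 → best response Down.
Column against Up: payoffs -9, -5, 9 → best response Right.
Column against Down: payoffs -2, 7, -5 → best response Center.
No profile is a mutual best response for all players.

No pure-strategy Nash equilibrium.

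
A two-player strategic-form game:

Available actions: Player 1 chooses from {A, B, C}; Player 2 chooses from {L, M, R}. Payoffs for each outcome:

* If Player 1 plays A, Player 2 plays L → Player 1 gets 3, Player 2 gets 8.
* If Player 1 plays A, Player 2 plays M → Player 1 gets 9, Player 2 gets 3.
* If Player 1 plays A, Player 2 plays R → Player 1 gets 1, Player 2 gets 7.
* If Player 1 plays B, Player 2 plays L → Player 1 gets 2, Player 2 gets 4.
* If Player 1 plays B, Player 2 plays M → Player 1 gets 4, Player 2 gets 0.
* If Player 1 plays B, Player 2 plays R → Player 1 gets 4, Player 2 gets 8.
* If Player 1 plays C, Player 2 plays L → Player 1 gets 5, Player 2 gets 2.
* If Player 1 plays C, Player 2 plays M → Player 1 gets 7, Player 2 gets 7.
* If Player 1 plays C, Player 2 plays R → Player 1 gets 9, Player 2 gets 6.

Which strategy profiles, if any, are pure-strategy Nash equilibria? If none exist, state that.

No pure-strategy Nash equilibrium.

Player 1 against L: payoffs 3, 2, 5 → best response C.
Player 1 against M: payoffs 9, 4, 7 → best response A.
Player 1 against R: payoffs 1, 4, 9 → best response C.
Player 2 against A: payoffs 8, 3, 7 → best response L.
Player 2 against B: payoffs 4, 0, 8 → best response R.
Player 2 against C: payoffs 2, 7, 6 → best response M.
No profile is a mutual best response for all players.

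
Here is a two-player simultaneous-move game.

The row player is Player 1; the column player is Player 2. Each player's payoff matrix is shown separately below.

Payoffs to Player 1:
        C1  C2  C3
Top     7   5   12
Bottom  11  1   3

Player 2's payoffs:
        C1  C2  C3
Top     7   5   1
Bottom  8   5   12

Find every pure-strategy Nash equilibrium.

No pure-strategy Nash equilibrium.

Player 1 against C1: payoffs 7, 11 → best response Bottom.
Player 1 against C2: payoffs 5, 1 → best response Top.
Player 1 against C3: payoffs 12, 3 → best response Top.
Player 2 against Top: payoffs 7, 5, 1 → best response C1.
Player 2 against Bottom: payoffs 8, 5, 12 → best response C3.
No profile is a mutual best response for all players.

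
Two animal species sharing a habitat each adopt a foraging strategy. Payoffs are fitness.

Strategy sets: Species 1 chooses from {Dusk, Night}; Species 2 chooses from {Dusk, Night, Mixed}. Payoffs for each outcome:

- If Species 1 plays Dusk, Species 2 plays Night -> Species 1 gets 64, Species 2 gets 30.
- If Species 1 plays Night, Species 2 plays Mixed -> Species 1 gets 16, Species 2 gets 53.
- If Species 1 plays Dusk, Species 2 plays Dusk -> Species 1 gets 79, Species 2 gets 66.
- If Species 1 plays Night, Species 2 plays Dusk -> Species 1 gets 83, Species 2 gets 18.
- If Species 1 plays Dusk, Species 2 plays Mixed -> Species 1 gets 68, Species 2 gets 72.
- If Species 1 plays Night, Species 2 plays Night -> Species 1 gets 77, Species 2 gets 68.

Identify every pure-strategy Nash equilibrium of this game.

The pure Nash equilibria are (Dusk, Mixed), (Night, Night).

For each player, find the best response to each opponent profile; mutual best responses are the pure NE.
Species 1 against Dusk: payoffs 79, 83 → best response Night.
Species 1 against Night: payoffs 64, 77 → best response Night.
Species 1 against Mixed: payoffs 68, 16 → best response Dusk.
Species 2 against Dusk: payoffs 66, 30, 72 → best response Mixed.
Species 2 against Night: payoffs 18, 68, 53 → best response Night.
Mutual best responses: (Dusk, Mixed); (Night, Night).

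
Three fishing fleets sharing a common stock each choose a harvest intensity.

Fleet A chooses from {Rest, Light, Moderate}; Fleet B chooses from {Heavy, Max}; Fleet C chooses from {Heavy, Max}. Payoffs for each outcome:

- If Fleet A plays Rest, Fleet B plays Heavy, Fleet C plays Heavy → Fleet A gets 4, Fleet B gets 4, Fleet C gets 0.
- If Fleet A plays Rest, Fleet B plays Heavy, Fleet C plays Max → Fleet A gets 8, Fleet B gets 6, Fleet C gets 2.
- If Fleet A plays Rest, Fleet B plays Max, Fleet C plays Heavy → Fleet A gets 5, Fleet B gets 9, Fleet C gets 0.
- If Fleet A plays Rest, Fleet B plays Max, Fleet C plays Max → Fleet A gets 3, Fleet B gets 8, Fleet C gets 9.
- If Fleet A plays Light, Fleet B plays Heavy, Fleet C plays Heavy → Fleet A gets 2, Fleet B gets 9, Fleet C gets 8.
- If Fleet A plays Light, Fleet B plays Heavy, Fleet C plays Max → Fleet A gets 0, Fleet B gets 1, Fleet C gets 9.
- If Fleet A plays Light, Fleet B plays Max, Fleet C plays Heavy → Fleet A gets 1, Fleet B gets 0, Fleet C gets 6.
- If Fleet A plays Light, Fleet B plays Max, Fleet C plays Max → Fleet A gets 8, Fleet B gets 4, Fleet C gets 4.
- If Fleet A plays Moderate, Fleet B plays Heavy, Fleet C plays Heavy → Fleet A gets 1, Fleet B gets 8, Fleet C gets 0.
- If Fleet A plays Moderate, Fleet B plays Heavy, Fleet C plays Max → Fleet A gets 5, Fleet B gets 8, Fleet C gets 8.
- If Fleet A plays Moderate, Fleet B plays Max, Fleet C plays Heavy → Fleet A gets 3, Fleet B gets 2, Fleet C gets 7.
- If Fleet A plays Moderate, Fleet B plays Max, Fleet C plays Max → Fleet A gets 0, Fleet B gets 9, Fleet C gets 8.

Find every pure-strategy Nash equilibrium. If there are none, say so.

none

Fleet A against (Heavy, Heavy): payoffs 4, 2, 1 → best response Rest.
Fleet A against (Heavy, Max): payoffs 8, 0, 5 → best response Rest.
Fleet A against (Max, Heavy): payoffs 5, 1, 3 → best response Rest.
Fleet A against (Max, Max): payoffs 3, 8, 0 → best response Light.
Fleet B against (Rest, Heavy): payoffs 4, 9 → best response Max.
Fleet B against (Rest, Max): payoffs 6, 8 → best response Max.
Fleet B against (Light, Heavy): payoffs 9, 0 → best response Heavy.
Fleet B against (Light, Max): payoffs 1, 4 → best response Max.
Fleet B against (Moderate, Heavy): payoffs 8, 2 → best response Heavy.
Fleet B against (Moderate, Max): payoffs 8, 9 → best response Max.
Fleet C against (Rest, Heavy): payoffs 0, 2 → best response Max.
Fleet C against (Rest, Max): payoffs 0, 9 → best response Max.
Fleet C against (Light, Heavy): payoffs 8, 9 → best response Max.
Fleet C against (Light, Max): payoffs 6, 4 → best response Heavy.
Fleet C against (Moderate, Heavy): payoffs 0, 8 → best response Max.
Fleet C against (Moderate, Max): payoffs 7, 8 → best response Max.
No profile is a mutual best response for all players.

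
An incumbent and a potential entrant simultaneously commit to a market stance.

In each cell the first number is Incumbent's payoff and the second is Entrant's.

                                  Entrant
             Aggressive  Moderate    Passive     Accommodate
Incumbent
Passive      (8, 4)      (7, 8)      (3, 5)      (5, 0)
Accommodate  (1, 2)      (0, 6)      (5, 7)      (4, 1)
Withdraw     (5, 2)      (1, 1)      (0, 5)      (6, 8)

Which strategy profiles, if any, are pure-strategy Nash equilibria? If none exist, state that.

Incumbent against Aggressive: payoffs 8, 1, 5 → best response Passive.
Incumbent against Moderate: payoffs 7, 0, 1 → best response Passive.
Incumbent against Passive: payoffs 3, 5, 0 → best response Accommodate.
Incumbent against Accommodate: payoffs 5, 4, 6 → best response Withdraw.
Entrant against Passive: payoffs 4, 8, 5, 0 → best response Moderate.
Entrant against Accommodate: payoffs 2, 6, 7, 1 → best response Passive.
Entrant against Withdraw: payoffs 2, 1, 5, 8 → best response Accommodate.
Mutual best responses: (Passive, Moderate); (Accommodate, Passive); (Withdraw, Accommodate).

(Passive, Moderate) and (Accommodate, Passive) and (Withdraw, Accommodate)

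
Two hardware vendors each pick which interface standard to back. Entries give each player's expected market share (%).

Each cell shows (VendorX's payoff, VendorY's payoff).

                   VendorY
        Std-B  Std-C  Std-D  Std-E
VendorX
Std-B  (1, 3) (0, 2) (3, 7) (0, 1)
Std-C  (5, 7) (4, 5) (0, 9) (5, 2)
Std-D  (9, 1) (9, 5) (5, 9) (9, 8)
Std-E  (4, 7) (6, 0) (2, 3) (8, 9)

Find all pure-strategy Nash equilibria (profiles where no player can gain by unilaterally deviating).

VendorX against Std-B: payoffs 1, 5, 9, 4 → best response Std-D.
VendorX against Std-C: payoffs 0, 4, 9, 6 → best response Std-D.
VendorX against Std-D: payoffs 3, 0, 5, 2 → best response Std-D.
VendorX against Std-E: payoffs 0, 5, 9, 8 → best response Std-D.
VendorY against Std-B: payoffs 3, 2, 7, 1 → best response Std-D.
VendorY against Std-C: payoffs 7, 5, 9, 2 → best response Std-D.
VendorY against Std-D: payoffs 1, 5, 9, 8 → best response Std-D.
VendorY against Std-E: payoffs 7, 0, 3, 9 → best response Std-E.
Mutual best responses: (Std-D, Std-D).

(Std-D, Std-D)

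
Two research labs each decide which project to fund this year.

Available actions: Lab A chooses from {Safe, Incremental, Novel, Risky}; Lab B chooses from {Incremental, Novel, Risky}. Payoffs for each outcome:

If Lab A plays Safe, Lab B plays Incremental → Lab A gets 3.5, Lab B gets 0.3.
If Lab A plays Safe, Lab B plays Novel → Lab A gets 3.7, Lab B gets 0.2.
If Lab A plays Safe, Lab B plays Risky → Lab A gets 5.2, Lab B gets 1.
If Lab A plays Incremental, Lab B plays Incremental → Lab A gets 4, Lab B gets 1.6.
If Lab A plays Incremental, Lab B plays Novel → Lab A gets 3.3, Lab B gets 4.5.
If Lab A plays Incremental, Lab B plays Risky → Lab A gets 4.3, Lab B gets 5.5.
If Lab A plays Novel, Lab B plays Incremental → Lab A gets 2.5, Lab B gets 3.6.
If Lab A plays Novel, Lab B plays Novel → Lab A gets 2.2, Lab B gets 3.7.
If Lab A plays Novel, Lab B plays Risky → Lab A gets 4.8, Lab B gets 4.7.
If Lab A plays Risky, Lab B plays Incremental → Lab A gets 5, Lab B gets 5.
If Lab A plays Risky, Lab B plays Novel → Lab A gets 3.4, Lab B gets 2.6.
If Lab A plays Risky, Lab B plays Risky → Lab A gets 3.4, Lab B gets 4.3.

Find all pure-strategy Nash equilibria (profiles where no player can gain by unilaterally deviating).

Lab A against Incremental: payoffs 3.5, 4, 2.5, 5 → best response Risky.
Lab A against Novel: payoffs 3.7, 3.3, 2.2, 3.4 → best response Safe.
Lab A against Risky: payoffs 5.2, 4.3, 4.8, 3.4 → best response Safe.
Lab B against Safe: payoffs 0.3, 0.2, 1 → best response Risky.
Lab B against Incremental: payoffs 1.6, 4.5, 5.5 → best response Risky.
Lab B against Novel: payoffs 3.6, 3.7, 4.7 → best response Risky.
Lab B against Risky: payoffs 5, 2.6, 4.3 → best response Incremental.
Mutual best responses: (Safe, Risky); (Risky, Incremental).

Pure-strategy Nash equilibria: (Safe, Risky); (Risky, Incremental)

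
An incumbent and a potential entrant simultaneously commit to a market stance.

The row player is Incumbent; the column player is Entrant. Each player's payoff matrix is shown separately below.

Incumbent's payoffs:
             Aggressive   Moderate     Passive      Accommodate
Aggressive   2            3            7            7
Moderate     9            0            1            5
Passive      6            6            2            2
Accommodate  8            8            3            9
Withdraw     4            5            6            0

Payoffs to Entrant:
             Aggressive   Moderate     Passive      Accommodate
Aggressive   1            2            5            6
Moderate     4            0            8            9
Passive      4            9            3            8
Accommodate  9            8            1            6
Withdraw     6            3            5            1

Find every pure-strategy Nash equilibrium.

For each strategy profile, look for a profitable unilateral deviation.
(Aggressive, Aggressive): Incumbent can switch to Moderate (2 → 9). Not NE.
(Aggressive, Moderate): Incumbent can switch to Passive (3 → 6). Not NE.
(Aggressive, Passive): Entrant can switch to Accommodate (5 → 6). Not NE.
(Aggressive, Accommodate): Incumbent can switch to Accommodate (7 → 9). Not NE.
(Moderate, Aggressive): Entrant can switch to Passive (4 → 8). Not NE.
(Moderate, Moderate): Incumbent can switch to Aggressive (0 → 3). Not NE.
(The remaining 14 profiles each have a profitable deviation by the same check.)

No pure-strategy Nash equilibrium.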